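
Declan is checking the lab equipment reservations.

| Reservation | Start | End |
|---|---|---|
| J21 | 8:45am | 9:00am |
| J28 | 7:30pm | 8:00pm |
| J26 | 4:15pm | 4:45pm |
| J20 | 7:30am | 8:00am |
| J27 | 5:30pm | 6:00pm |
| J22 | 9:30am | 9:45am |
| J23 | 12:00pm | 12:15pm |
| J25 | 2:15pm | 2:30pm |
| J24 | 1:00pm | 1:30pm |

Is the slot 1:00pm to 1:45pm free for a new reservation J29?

J20: ends 8:00am at or before J29 starts 1:00pm → clear.
J21: ends 9:00am at or before J29 starts 1:00pm → clear.
J22: ends 9:45am at or before J29 starts 1:00pm → clear.
J23: ends 12:15pm at or before J29 starts 1:00pm → clear.
J24: starts 1:00pm before J29 ends 1:45pm, and ends 1:30pm after J29 starts 1:00pm → overlap.
J25: starts 2:15pm at or after J29 ends 1:45pm → clear.
J26: starts 4:15pm at or after J29 ends 1:45pm → clear.
J27: starts 5:30pm at or after J29 ends 1:45pm → clear.
J28: starts 7:30pm at or after J29 ends 1:45pm → clear.
J29 overlaps J24.

No — it overlaps J24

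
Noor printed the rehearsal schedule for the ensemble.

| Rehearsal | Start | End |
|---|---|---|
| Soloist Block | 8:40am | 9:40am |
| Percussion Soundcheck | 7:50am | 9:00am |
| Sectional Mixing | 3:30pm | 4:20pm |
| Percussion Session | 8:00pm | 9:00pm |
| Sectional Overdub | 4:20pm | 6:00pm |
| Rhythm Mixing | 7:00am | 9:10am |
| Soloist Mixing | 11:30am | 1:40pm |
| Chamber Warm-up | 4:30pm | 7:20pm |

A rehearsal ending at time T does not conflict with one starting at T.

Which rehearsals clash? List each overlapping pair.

Chamber Warm-up & Sectional Overdub, Percussion Soundcheck & Rhythm Mixing, Percussion Soundcheck & Soloist Block, Rhythm Mixing & Soloist Block

Sorted by start: Rhythm Mixing, Percussion Soundcheck, Soloist Block, Soloist Mixing, Sectional Mixing, Sectional Overdub, Chamber Warm-up, Percussion Session.
Percussion Soundcheck starts before Rhythm Mixing ends → Rhythm Mixing and Percussion Soundcheck overlap.
Soloist Block starts before Rhythm Mixing ends → Rhythm Mixing and Soloist Block overlap.
Soloist Mixing starts after Rhythm Mixing ends — done with Rhythm Mixing.
Soloist Block starts before Percussion Soundcheck ends → Percussion Soundcheck and Soloist Block overlap.
Soloist Mixing starts after Percussion Soundcheck ends — done with Percussion Soundcheck.
Soloist Mixing starts after Soloist Block ends — done with Soloist Block.
Sectional Mixing starts after Soloist Mixing ends — done with Soloist Mixing.
Sectional Overdub starts exactly when Sectional Mixing ends (back-to-back, no overlap) — done with Sectional Mixing.
Chamber Warm-up starts before Sectional Overdub ends → Sectional Overdub and Chamber Warm-up overlap.
Percussion Session starts after Sectional Overdub ends.
Percussion Session starts after Chamber Warm-up ends.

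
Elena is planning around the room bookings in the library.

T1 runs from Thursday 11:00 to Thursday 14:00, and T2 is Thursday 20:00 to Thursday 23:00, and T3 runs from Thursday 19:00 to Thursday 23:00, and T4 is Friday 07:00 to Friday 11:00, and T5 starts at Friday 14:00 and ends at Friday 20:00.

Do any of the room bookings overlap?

Sorted by start: T1, T3, T2, T4, T5.
T3 starts after T1 ends — done with T1.
T2 starts before T3 ends → T3 and T2 overlap.
That's a conflict, so the schedule is not conflict-free.

Yes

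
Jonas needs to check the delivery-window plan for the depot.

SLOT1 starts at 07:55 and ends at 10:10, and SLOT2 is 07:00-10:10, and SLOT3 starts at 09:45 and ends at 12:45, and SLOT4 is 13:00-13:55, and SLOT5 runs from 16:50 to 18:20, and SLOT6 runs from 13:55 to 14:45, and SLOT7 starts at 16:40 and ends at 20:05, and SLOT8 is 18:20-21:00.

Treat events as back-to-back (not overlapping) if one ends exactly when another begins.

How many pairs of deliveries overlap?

5

Check each pair: they overlap iff neither finishes before the other starts.
Sorted by start: SLOT2, SLOT1, SLOT3, SLOT4, SLOT6, SLOT7, SLOT5, SLOT8.
SLOT1 starts before SLOT2 ends → SLOT2 and SLOT1 overlap.
SLOT3 starts before SLOT2 ends → SLOT2 and SLOT3 overlap.
SLOT4 starts after SLOT2 ends — done with SLOT2.
SLOT3 starts before SLOT1 ends → SLOT1 and SLOT3 overlap.
SLOT4 starts after SLOT1 ends — done with SLOT1.
SLOT4 starts after SLOT3 ends — done with SLOT3.
SLOT6 starts exactly when SLOT4 ends (back-to-back, no overlap) — done with SLOT4.
SLOT7 starts after SLOT6 ends — done with SLOT6.
SLOT5 starts before SLOT7 ends → SLOT7 and SLOT5 overlap.
SLOT8 starts before SLOT7 ends → SLOT7 and SLOT8 overlap.
SLOT8 starts exactly when SLOT5 ends (back-to-back, no overlap).
Overlapping pairs: SLOT1 & SLOT2, SLOT1 & SLOT3, SLOT2 & SLOT3, SLOT5 & SLOT7, SLOT7 & SLOT8 — 5 in total.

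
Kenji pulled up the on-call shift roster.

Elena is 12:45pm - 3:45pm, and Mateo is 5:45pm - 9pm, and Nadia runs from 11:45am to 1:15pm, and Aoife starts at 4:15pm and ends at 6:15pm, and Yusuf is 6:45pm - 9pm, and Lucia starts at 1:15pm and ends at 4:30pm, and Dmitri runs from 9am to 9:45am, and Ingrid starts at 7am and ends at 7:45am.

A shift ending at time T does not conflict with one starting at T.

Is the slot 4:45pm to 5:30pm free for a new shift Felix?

No — it overlaps Aoife

Ingrid: ends 7:45am at or before Felix starts 4:45pm → clear.
Dmitri: ends 9:45am at or before Felix starts 4:45pm → clear.
Nadia: ends 1:15pm at or before Felix starts 4:45pm → clear.
Elena: ends 3:45pm at or before Felix starts 4:45pm → clear.
Lucia: ends 4:30pm at or before Felix starts 4:45pm → clear.
Aoife: starts 4:15pm before Felix ends 5:30pm, and ends 6:15pm after Felix starts 4:45pm → overlap.
Mateo: starts 5:45pm at or after Felix ends 5:30pm → clear.
Yusuf: starts 6:45pm at or after Felix ends 5:30pm → clear.
Felix overlaps Aoife.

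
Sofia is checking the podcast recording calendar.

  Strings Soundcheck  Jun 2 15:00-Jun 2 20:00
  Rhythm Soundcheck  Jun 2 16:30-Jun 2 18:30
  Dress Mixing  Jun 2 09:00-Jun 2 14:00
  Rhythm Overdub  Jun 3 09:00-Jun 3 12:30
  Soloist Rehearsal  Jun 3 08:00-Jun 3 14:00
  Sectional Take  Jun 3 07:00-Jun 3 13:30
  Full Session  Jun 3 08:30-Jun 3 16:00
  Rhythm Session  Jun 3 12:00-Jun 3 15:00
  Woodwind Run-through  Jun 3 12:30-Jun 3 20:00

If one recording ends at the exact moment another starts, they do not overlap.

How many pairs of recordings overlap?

15

Sorted by start: Dress Mixing, Strings Soundcheck, Rhythm Soundcheck, Sectional Take, Soloist Rehearsal, Full Session, Rhythm Overdub, Rhythm Session, Woodwind Run-through.
Strings Soundcheck starts after Dress Mixing ends; Dress Mixing is clear from here.
Rhythm Soundcheck starts before Strings Soundcheck ends → Strings Soundcheck and Rhythm Soundcheck overlap.
Sectional Take starts after Strings Soundcheck ends; Strings Soundcheck is clear from here.
Sectional Take starts after Rhythm Soundcheck ends; Rhythm Soundcheck is clear from here.
Soloist Rehearsal starts before Sectional Take ends → Sectional Take and Soloist Rehearsal overlap.
Full Session starts before Sectional Take ends → Sectional Take and Full Session overlap.
Rhythm Overdub starts before Sectional Take ends → Sectional Take and Rhythm Overdub overlap.
Rhythm Session starts before Sectional Take ends → Sectional Take and Rhythm Session overlap.
Woodwind Run-through starts before Sectional Take ends → Sectional Take and Woodwind Run-through overlap.
Full Session starts before Soloist Rehearsal ends → Soloist Rehearsal and Full Session overlap.
Rhythm Overdub starts before Soloist Rehearsal ends → Soloist Rehearsal and Rhythm Overdub overlap.
Rhythm Session starts before Soloist Rehearsal ends → Soloist Rehearsal and Rhythm Session overlap.
Woodwind Run-through starts before Soloist Rehearsal ends → Soloist Rehearsal and Woodwind Run-through overlap.
Rhythm Overdub starts before Full Session ends → Full Session and Rhythm Overdub overlap.
Rhythm Session starts before Full Session ends → Full Session and Rhythm Session overlap.
Woodwind Run-through starts before Full Session ends → Full Session and Woodwind Run-through overlap.
Rhythm Session starts before Rhythm Overdub ends → Rhythm Overdub and Rhythm Session overlap.
Woodwind Run-through starts exactly when Rhythm Overdub ends (back-to-back, no overlap).
Woodwind Run-through starts before Rhythm Session ends → Rhythm Session and Woodwind Run-through overlap.
Overlapping pairs: Full Session & Rhythm Overdub, Full Session & Rhythm Session, Full Session & Sectional Take, Full Session & Soloist Rehearsal, Full Session & Woodwind Run-through, Rhythm Overdub & Rhythm Session, Rhythm Overdub & Sectional Take, Rhythm Overdub & Soloist Rehearsal, Rhythm Session & Sectional Take, Rhythm Session & Soloist Rehearsal, Rhythm Session & Woodwind Run-through, Rhythm Soundcheck & Strings Soundcheck, Sectional Take & Soloist Rehearsal, Sectional Take & Woodwind Run-through, Soloist Rehearsal & Woodwind Run-through — 15 in total.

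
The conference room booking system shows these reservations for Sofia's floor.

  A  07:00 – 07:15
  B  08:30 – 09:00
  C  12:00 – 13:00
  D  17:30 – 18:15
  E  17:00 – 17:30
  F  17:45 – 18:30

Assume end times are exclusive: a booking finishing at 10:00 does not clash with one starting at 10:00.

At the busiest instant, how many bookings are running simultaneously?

Walk through starts and ends in time order (an end at T is processed before a start at T):
07:00 start A → 1
07:15 end A → 0
08:30 start B → 1
09:00 end B → 0
12:00 start C → 1
13:00 end C → 0
17:00 start E → 1
17:30 end E → 0
17:30 start D → 1
17:45 start F → 2
18:15 end D → 1
18:30 end F → 0
Peak is 2, at 17:45 (D, F).

2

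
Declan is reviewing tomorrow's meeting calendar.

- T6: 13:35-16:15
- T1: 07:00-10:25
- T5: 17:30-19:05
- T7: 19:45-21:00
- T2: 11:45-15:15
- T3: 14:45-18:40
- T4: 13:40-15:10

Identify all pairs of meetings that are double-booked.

Sorted by start: T1, T2, T6, T4, T3, T5, T7.
T2 starts after T1 ends; T1 is clear from here.
T6 starts before T2 ends → T2 and T6 overlap.
T4 starts before T2 ends → T2 and T4 overlap.
T3 starts before T2 ends → T2 and T3 overlap.
T5 starts after T2 ends; T2 is clear from here.
T4 starts before T6 ends → T6 and T4 overlap.
T3 starts before T6 ends → T6 and T3 overlap.
T5 starts after T6 ends; T6 is clear from here.
T3 starts before T4 ends → T4 and T3 overlap.
T5 starts after T4 ends; T4 is clear from here.
T5 starts before T3 ends → T3 and T5 overlap.
T7 starts after T3 ends.
T7 starts after T5 ends.

T2 & T3, T2 & T4, T2 & T6, T3 & T4, T3 & T5, T3 & T6, T4 & T6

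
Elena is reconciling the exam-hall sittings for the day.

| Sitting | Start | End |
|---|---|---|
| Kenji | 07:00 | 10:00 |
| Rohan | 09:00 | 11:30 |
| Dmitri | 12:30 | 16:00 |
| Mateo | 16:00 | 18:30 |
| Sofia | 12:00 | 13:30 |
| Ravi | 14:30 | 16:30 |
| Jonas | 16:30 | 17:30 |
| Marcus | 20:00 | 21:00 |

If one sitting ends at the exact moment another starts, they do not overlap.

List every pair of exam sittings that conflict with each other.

Two intervals overlap when each starts before the other ends.
Sorted by start: Kenji, Rohan, Sofia, Dmitri, Ravi, Mateo, Jonas, Marcus.
Rohan starts before Kenji ends → Kenji and Rohan overlap.
Sofia starts after Kenji ends; Kenji is clear from here.
Sofia starts after Rohan ends; Rohan is clear from here.
Dmitri starts before Sofia ends → Sofia and Dmitri overlap.
Ravi starts after Sofia ends; Sofia is clear from here.
Ravi starts before Dmitri ends → Dmitri and Ravi overlap.
Mateo starts exactly when Dmitri ends (back-to-back, no overlap); Dmitri is clear from here.
Mateo starts before Ravi ends → Ravi and Mateo overlap.
Jonas starts exactly when Ravi ends (back-to-back, no overlap); Ravi is clear from here.
Jonas starts before Mateo ends → Mateo and Jonas overlap.
Marcus starts after Mateo ends.
Marcus starts after Jonas ends.

Dmitri & Ravi, Dmitri & Sofia, Jonas & Mateo, Kenji & Rohan, Mateo & Ravi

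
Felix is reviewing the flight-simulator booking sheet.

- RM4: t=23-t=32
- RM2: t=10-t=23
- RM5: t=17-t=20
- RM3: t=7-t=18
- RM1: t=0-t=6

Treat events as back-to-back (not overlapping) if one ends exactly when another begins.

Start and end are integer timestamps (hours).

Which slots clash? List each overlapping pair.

Check each pair: they overlap iff neither finishes before the other starts.
Sorted by start: RM1, RM3, RM2, RM5, RM4.
RM3 starts after RM1 ends, so RM1 has no further overlaps.
RM2 starts before RM3 ends → RM3 and RM2 overlap.
RM5 starts before RM3 ends → RM3 and RM5 overlap.
RM4 starts after RM3 ends.
RM5 starts before RM2 ends → RM2 and RM5 overlap.
RM4 starts exactly when RM2 ends (back-to-back, no overlap).
RM4 starts after RM5 ends.

RM2 & RM3, RM2 & RM5, RM3 & RM5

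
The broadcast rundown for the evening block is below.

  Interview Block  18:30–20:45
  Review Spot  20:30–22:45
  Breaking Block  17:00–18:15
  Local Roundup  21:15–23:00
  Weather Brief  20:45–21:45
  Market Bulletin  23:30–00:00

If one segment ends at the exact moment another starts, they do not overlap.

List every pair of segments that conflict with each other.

Sorted by start: Breaking Block, Interview Block, Review Spot, Weather Brief, Local Roundup, Market Bulletin.
Interview Block starts after Breaking Block ends; Breaking Block is clear from here.
Review Spot starts before Interview Block ends → Interview Block and Review Spot overlap.
Weather Brief starts exactly when Interview Block ends (back-to-back, no overlap); Interview Block is clear from here.
Weather Brief starts before Review Spot ends → Review Spot and Weather Brief overlap.
Local Roundup starts before Review Spot ends → Review Spot and Local Roundup overlap.
Market Bulletin starts after Review Spot ends.
Local Roundup starts before Weather Brief ends → Weather Brief and Local Roundup overlap.
Market Bulletin starts after Weather Brief ends.
Market Bulletin starts after Local Roundup ends.

Interview Block & Review Spot, Local Roundup & Review Spot, Local Roundup & Weather Brief, Review Spot & Weather Brief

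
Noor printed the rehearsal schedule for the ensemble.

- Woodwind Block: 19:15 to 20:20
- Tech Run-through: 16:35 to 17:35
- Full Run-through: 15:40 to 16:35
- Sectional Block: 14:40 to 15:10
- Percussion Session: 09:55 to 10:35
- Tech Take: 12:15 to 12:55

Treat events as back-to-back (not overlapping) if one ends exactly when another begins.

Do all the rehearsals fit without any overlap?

Check each pair: they overlap iff neither finishes before the other starts.
Sorted by start: Percussion Session, Tech Take, Sectional Block, Full Run-through, Tech Run-through, Woodwind Block.
Tech Take starts after Percussion Session ends, so nothing later overlaps Percussion Session either.
Sectional Block starts after Tech Take ends, so nothing later overlaps Tech Take either.
Full Run-through starts after Sectional Block ends, so nothing later overlaps Sectional Block either.
Tech Run-through starts exactly when Full Run-through ends (back-to-back, no overlap), so nothing later overlaps Full Run-through either.
Woodwind Block starts after Tech Run-through ends.
Every pair is clear; the schedule has no overlaps.

Yes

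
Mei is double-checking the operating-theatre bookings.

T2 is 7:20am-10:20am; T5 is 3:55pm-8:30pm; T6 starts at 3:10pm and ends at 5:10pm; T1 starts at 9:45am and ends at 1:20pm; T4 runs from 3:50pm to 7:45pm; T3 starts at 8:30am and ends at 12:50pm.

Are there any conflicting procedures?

Sorted by start: T2, T3, T1, T6, T4, T5.
T3 starts before T2 ends → T2 and T3 overlap.
That's a conflict, so the schedule is not conflict-free.

Yes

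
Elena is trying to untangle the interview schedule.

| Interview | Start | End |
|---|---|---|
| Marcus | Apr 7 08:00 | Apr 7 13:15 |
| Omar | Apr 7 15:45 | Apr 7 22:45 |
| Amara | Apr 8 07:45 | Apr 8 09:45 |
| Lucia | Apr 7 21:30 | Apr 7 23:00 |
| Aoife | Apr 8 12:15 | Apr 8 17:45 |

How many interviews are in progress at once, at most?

2

Sort all start/end points and keep a running count:
Apr 7 08:00 start Marcus → 1
Apr 7 13:15 end Marcus → 0
Apr 7 15:45 start Omar → 1
Apr 7 21:30 start Lucia → 2
Apr 7 22:45 end Omar → 1
Apr 7 23:00 end Lucia → 0
Apr 8 07:45 start Amara → 1
Apr 8 09:45 end Amara → 0
Apr 8 12:15 start Aoife → 1
Apr 8 17:45 end Aoife → 0
Peak is 2, at Apr 7 21:30 (Lucia, Omar).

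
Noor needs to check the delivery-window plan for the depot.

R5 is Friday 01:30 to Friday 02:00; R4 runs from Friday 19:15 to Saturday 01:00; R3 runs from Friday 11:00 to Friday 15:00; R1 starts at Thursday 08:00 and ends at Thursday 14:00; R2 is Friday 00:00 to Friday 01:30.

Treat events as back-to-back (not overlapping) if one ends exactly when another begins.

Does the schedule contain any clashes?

Sorted by start: R1, R2, R5, R3, R4.
R2 starts after R1 ends, so R1 has no further overlaps.
R5 starts exactly when R2 ends (back-to-back, no overlap), so R2 has no further overlaps.
R3 starts after R5 ends, so R5 has no further overlaps.
R4 starts after R3 ends.
Every pair is clear; the schedule has no overlaps.

No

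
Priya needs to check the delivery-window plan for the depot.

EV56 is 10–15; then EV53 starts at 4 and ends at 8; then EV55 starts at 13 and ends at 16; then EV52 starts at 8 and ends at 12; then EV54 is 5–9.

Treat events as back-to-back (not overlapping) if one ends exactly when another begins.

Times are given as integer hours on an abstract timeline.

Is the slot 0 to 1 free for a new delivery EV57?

EV53: starts 4 at or after EV57 ends 1 → clear.
EV54: starts 5 at or after EV57 ends 1 → clear.
EV52: starts 8 at or after EV57 ends 1 → clear.
EV56: starts 10 at or after EV57 ends 1 → clear.
EV55: starts 13 at or after EV57 ends 1 → clear.

Yes — the slot is free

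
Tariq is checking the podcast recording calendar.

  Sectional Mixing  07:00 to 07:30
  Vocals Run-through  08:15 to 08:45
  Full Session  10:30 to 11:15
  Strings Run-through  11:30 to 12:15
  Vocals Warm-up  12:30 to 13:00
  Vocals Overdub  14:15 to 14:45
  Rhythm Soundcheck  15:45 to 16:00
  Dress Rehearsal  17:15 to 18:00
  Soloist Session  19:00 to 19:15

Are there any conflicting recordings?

Sorted by start: Sectional Mixing, Vocals Run-through, Full Session, Strings Run-through, Vocals Warm-up, Vocals Overdub, Rhythm Soundcheck, Dress Rehearsal, Soloist Session.
Vocals Run-through starts after Sectional Mixing ends, so nothing later overlaps Sectional Mixing either.
Full Session starts after Vocals Run-through ends, so nothing later overlaps Vocals Run-through either.
Strings Run-through starts after Full Session ends, so nothing later overlaps Full Session either.
Vocals Warm-up starts after Strings Run-through ends, so nothing later overlaps Strings Run-through either.
Vocals Overdub starts after Vocals Warm-up ends, so nothing later overlaps Vocals Warm-up either.
Rhythm Soundcheck starts after Vocals Overdub ends, so nothing later overlaps Vocals Overdub either.
Dress Rehearsal starts after Rhythm Soundcheck ends, so nothing later overlaps Rhythm Soundcheck either.
Soloist Session starts after Dress Rehearsal ends.
Every pair is clear; the schedule has no overlaps.

No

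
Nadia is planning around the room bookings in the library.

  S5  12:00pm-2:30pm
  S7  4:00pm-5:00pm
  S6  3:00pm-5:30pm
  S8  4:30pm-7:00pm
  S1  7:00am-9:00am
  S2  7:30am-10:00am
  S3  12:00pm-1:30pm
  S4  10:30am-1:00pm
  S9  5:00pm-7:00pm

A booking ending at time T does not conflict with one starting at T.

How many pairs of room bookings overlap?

9

Check each pair: they overlap iff neither finishes before the other starts.
Sorted by start: S1, S2, S4, S3, S5, S6, S7, S8, S9.
S2 starts before S1 ends → S1 and S2 overlap.
S4 starts after S1 ends; S1 is clear from here.
S4 starts after S2 ends; S2 is clear from here.
S3 starts before S4 ends → S4 and S3 overlap.
S5 starts before S4 ends → S4 and S5 overlap.
S6 starts after S4 ends; S4 is clear from here.
S5 starts before S3 ends → S3 and S5 overlap.
S6 starts after S3 ends; S3 is clear from here.
S6 starts after S5 ends; S5 is clear from here.
S7 starts before S6 ends → S6 and S7 overlap.
S8 starts before S6 ends → S6 and S8 overlap.
S9 starts before S6 ends → S6 and S9 overlap.
S8 starts before S7 ends → S7 and S8 overlap.
S9 starts exactly when S7 ends (back-to-back, no overlap).
S9 starts before S8 ends → S8 and S9 overlap.
Overlapping pairs: S1 & S2, S3 & S4, S3 & S5, S4 & S5, S6 & S7, S6 & S8, S6 & S9, S7 & S8, S8 & S9 — 9 in total.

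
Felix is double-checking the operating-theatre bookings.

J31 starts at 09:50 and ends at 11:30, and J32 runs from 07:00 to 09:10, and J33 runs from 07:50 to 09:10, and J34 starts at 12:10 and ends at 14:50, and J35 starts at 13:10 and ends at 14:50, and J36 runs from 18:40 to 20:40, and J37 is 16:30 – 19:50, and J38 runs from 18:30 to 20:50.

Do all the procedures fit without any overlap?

Sorted by start: J32, J33, J31, J34, J35, J37, J38, J36.
J33 starts before J32 ends → J32 and J33 overlap.
That's a conflict, so the schedule is not conflict-free.

No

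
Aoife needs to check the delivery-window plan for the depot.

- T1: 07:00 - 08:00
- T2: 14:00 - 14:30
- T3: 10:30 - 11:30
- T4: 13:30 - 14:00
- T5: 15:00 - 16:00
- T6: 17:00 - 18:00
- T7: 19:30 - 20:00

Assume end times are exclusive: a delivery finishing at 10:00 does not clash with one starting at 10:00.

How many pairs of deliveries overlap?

0

Check each pair: they overlap iff neither finishes before the other starts.
Sorted by start: T1, T3, T4, T2, T5, T6, T7.
T3 starts after T1 ends, so T1 has no further overlaps.
T4 starts after T3 ends, so T3 has no further overlaps.
T2 starts exactly when T4 ends (back-to-back, no overlap), so T4 has no further overlaps.
T5 starts after T2 ends, so T2 has no further overlaps.
T6 starts after T5 ends, so T5 has no further overlaps.
T7 starts after T6 ends.
No pair overlaps.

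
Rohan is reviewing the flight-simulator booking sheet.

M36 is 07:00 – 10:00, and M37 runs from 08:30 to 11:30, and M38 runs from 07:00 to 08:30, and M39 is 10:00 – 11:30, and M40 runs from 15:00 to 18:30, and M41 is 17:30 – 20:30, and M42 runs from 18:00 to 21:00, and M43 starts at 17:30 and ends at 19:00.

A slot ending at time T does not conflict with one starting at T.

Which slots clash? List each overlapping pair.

Sorted by start: M36, M38, M37, M39, M40, M41, M43, M42.
M38 starts before M36 ends → M36 and M38 overlap.
M37 starts before M36 ends → M36 and M37 overlap.
M39 starts exactly when M36 ends (back-to-back, no overlap) — done with M36.
M37 starts exactly when M38 ends (back-to-back, no overlap) — done with M38.
M39 starts before M37 ends → M37 and M39 overlap.
M40 starts after M37 ends — done with M37.
M40 starts after M39 ends — done with M39.
M41 starts before M40 ends → M40 and M41 overlap.
M43 starts before M40 ends → M40 and M43 overlap.
M42 starts before M40 ends → M40 and M42 overlap.
M43 starts before M41 ends → M41 and M43 overlap.
M42 starts before M41 ends → M41 and M42 overlap.
M42 starts before M43 ends → M43 and M42 overlap.

M36 & M37, M36 & M38, M37 & M39, M40 & M41, M40 & M42, M40 & M43, M41 & M42, M41 & M43, M42 & M43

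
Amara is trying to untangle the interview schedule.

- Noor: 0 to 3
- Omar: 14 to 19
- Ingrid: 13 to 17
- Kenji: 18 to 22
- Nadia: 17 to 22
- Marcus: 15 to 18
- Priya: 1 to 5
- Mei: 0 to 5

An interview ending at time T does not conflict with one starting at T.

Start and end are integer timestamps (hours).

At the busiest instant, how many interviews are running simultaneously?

3

Sweep the timeline, counting +1 at each start and −1 at each end (ends before starts at a tie):
0 start Mei → 1
0 start Noor → 2
1 start Priya → 3
3 end Noor → 2
5 end Mei → 1
5 end Priya → 0
13 start Ingrid → 1
14 start Omar → 2
15 start Marcus → 3
17 end Ingrid → 2
17 start Nadia → 3
18 end Marcus → 2
18 start Kenji → 3
19 end Omar → 2
22 end Kenji → 1
22 end Nadia → 0
Peak is 3, at 1 (Mei, Noor, Priya).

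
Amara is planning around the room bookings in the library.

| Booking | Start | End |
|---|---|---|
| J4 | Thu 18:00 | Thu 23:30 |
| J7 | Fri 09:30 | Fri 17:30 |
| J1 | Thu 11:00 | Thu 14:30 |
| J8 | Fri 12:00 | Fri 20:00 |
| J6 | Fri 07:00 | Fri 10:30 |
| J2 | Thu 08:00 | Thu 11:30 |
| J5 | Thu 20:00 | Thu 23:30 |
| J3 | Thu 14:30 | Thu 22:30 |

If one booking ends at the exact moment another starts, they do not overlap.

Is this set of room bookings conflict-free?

Sorted by start: J2, J1, J3, J4, J5, J6, J7, J8.
J1 starts before J2 ends → J2 and J1 overlap.
That's a conflict, so the schedule is not conflict-free.

No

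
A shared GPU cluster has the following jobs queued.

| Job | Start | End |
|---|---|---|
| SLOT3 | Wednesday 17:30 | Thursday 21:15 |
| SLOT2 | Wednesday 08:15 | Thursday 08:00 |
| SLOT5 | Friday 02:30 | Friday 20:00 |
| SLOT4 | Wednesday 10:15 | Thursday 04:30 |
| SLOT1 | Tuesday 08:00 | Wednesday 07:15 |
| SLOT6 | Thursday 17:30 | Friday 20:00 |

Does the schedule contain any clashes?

Sorted by start: SLOT1, SLOT2, SLOT4, SLOT3, SLOT6, SLOT5.
SLOT2 starts after SLOT1 ends, so SLOT1 has no further overlaps.
SLOT4 starts before SLOT2 ends → SLOT2 and SLOT4 overlap.
That's a conflict, so the schedule is not conflict-free.

Yes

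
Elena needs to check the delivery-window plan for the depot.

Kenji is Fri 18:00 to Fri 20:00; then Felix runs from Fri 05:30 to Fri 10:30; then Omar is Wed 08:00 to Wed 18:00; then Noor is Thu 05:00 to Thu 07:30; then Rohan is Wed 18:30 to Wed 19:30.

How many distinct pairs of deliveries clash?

Sorted by start: Omar, Rohan, Noor, Felix, Kenji.
Rohan starts after Omar ends, so Omar has no further overlaps.
Noor starts after Rohan ends, so Rohan has no further overlaps.
Felix starts after Noor ends, so Noor has no further overlaps.
Kenji starts after Felix ends.
No pair overlaps.

0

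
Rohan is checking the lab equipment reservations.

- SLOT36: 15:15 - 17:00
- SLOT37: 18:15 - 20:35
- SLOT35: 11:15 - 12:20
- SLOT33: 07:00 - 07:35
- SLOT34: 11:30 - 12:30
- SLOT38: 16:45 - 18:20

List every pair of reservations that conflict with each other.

Sorted by start: SLOT33, SLOT35, SLOT34, SLOT36, SLOT38, SLOT37.
SLOT35 starts after SLOT33 ends; SLOT33 is clear from here.
SLOT34 starts before SLOT35 ends → SLOT35 and SLOT34 overlap.
SLOT36 starts after SLOT35 ends; SLOT35 is clear from here.
SLOT36 starts after SLOT34 ends; SLOT34 is clear from here.
SLOT38 starts before SLOT36 ends → SLOT36 and SLOT38 overlap.
SLOT37 starts after SLOT36 ends.
SLOT37 starts before SLOT38 ends → SLOT38 and SLOT37 overlap.

SLOT34 & SLOT35, SLOT36 & SLOT38, SLOT37 & SLOT38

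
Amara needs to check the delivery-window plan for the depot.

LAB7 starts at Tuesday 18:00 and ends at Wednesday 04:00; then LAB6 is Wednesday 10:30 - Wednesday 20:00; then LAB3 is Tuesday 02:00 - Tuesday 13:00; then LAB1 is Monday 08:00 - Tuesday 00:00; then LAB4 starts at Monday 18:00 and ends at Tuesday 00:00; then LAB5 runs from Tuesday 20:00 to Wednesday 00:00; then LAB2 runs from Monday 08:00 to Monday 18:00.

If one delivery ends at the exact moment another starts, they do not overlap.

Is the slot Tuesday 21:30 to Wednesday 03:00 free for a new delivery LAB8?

LAB1: ends Tuesday 00:00 at or before LAB8 starts Tuesday 21:30 → clear.
LAB2: ends Monday 18:00 at or before LAB8 starts Tuesday 21:30 → clear.
LAB4: ends Tuesday 00:00 at or before LAB8 starts Tuesday 21:30 → clear.
LAB3: ends Tuesday 13:00 at or before LAB8 starts Tuesday 21:30 → clear.
LAB7: starts Tuesday 18:00 before LAB8 ends Wednesday 03:00, and ends Wednesday 04:00 after LAB8 starts Tuesday 21:30 → overlap.
LAB5: starts Tuesday 20:00 before LAB8 ends Wednesday 03:00, and ends Wednesday 00:00 after LAB8 starts Tuesday 21:30 → overlap.
LAB6: starts Wednesday 10:30 at or after LAB8 ends Wednesday 03:00 → clear.
LAB8 overlaps LAB5, LAB7.

No — it overlaps LAB5, LAB7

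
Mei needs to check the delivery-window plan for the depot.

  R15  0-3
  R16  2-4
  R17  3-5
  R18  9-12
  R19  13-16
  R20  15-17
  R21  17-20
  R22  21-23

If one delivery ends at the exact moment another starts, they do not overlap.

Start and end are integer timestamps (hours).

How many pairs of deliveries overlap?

3

Sorted by start: R15, R16, R17, R18, R19, R20, R21, R22.
R16 starts before R15 ends → R15 and R16 overlap.
R17 starts exactly when R15 ends (back-to-back, no overlap); R15 is clear from here.
R17 starts before R16 ends → R16 and R17 overlap.
R18 starts after R16 ends; R16 is clear from here.
R18 starts after R17 ends; R17 is clear from here.
R19 starts after R18 ends; R18 is clear from here.
R20 starts before R19 ends → R19 and R20 overlap.
R21 starts after R19 ends; R19 is clear from here.
R21 starts exactly when R20 ends (back-to-back, no overlap); R20 is clear from here.
R22 starts after R21 ends.
Overlapping pairs: R15 & R16, R16 & R17, R19 & R20 — 3 in total.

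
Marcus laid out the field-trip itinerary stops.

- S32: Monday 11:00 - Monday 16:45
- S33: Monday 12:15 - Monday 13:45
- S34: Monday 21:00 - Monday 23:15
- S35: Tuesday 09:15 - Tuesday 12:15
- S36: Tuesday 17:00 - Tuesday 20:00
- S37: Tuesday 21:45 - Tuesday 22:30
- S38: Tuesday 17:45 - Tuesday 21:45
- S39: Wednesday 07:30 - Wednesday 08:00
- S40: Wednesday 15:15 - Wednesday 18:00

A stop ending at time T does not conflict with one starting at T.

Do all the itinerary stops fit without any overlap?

No

Sorted by start: S32, S33, S34, S35, S36, S38, S37, S39, S40.
S33 starts before S32 ends → S32 and S33 overlap.
That's a conflict, so the schedule is not conflict-free.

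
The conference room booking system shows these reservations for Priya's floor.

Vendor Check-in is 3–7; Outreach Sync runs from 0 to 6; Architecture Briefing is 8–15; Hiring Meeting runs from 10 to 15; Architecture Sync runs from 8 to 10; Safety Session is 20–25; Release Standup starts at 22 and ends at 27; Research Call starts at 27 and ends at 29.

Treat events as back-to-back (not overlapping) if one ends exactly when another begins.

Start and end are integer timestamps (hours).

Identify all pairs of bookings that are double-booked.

Architecture Briefing & Architecture Sync, Architecture Briefing & Hiring Meeting, Outreach Sync & Vendor Check-in, Release Standup & Safety Session

Sorted by start: Outreach Sync, Vendor Check-in, Architecture Briefing, Architecture Sync, Hiring Meeting, Safety Session, Release Standup, Research Call.
Vendor Check-in starts before Outreach Sync ends → Outreach Sync and Vendor Check-in overlap.
Architecture Briefing starts after Outreach Sync ends — done with Outreach Sync.
Architecture Briefing starts after Vendor Check-in ends — done with Vendor Check-in.
Architecture Sync starts before Architecture Briefing ends → Architecture Briefing and Architecture Sync overlap.
Hiring Meeting starts before Architecture Briefing ends → Architecture Briefing and Hiring Meeting overlap.
Safety Session starts after Architecture Briefing ends — done with Architecture Briefing.
Hiring Meeting starts exactly when Architecture Sync ends (back-to-back, no overlap) — done with Architecture Sync.
Safety Session starts after Hiring Meeting ends — done with Hiring Meeting.
Release Standup starts before Safety Session ends → Safety Session and Release Standup overlap.
Research Call starts after Safety Session ends.
Research Call starts exactly when Release Standup ends (back-to-back, no overlap).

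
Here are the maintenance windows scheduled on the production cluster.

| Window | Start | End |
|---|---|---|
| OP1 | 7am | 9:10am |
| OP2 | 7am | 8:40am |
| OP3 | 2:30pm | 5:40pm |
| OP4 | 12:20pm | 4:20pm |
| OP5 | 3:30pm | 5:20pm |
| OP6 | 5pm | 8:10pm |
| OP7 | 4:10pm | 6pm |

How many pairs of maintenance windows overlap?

Sorted by start: OP1, OP2, OP4, OP3, OP5, OP7, OP6.
OP2 starts before OP1 ends → OP1 and OP2 overlap.
OP4 starts after OP1 ends — done with OP1.
OP4 starts after OP2 ends — done with OP2.
OP3 starts before OP4 ends → OP4 and OP3 overlap.
OP5 starts before OP4 ends → OP4 and OP5 overlap.
OP7 starts before OP4 ends → OP4 and OP7 overlap.
OP6 starts after OP4 ends.
OP5 starts before OP3 ends → OP3 and OP5 overlap.
OP7 starts before OP3 ends → OP3 and OP7 overlap.
OP6 starts before OP3 ends → OP3 and OP6 overlap.
OP7 starts before OP5 ends → OP5 and OP7 overlap.
OP6 starts before OP5 ends → OP5 and OP6 overlap.
OP6 starts before OP7 ends → OP7 and OP6 overlap.
Overlapping pairs: OP1 & OP2, OP3 & OP4, OP3 & OP5, OP3 & OP6, OP3 & OP7, OP4 & OP5, OP4 & OP7, OP5 & OP6, OP5 & OP7, OP6 & OP7 — 10 in total.

10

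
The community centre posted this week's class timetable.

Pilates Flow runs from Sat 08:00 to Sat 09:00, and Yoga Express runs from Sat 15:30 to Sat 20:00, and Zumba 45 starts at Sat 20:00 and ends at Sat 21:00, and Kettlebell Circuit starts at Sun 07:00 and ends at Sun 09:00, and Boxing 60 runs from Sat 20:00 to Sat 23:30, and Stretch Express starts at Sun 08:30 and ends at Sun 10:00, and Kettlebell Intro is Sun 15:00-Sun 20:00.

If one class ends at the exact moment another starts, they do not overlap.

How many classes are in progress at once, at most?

Walk through starts and ends in time order (an end at T is processed before a start at T):
Sat 08:00 start Pilates Flow → 1
Sat 09:00 end Pilates Flow → 0
Sat 15:30 start Yoga Express → 1
Sat 20:00 end Yoga Express → 0
Sat 20:00 start Boxing 60 → 1
Sat 20:00 start Zumba 45 → 2
Sat 21:00 end Zumba 45 → 1
Sat 23:30 end Boxing 60 → 0
Sun 07:00 start Kettlebell Circuit → 1
Sun 08:30 start Stretch Express → 2
Sun 09:00 end Kettlebell Circuit → 1
Sun 10:00 end Stretch Express → 0
Sun 15:00 start Kettlebell Intro → 1
Sun 20:00 end Kettlebell Intro → 0
Peak is 2, at Sat 20:00 (Boxing 60, Zumba 45).

2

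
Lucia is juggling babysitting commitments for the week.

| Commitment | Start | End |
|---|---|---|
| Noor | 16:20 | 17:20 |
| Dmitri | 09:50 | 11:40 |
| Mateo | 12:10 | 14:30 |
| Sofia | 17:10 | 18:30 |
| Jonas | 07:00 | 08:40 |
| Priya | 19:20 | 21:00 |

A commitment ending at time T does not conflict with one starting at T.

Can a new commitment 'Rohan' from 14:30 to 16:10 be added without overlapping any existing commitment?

Yes — the slot is free

Jonas: ends 08:40 at or before Rohan starts 14:30 → clear.
Dmitri: ends 11:40 at or before Rohan starts 14:30 → clear.
Mateo: ends 14:30 at or before Rohan starts 14:30 → clear.
Noor: starts 16:20 at or after Rohan ends 16:10 → clear.
Sofia: starts 17:10 at or after Rohan ends 16:10 → clear.
Priya: starts 19:20 at or after Rohan ends 16:10 → clear.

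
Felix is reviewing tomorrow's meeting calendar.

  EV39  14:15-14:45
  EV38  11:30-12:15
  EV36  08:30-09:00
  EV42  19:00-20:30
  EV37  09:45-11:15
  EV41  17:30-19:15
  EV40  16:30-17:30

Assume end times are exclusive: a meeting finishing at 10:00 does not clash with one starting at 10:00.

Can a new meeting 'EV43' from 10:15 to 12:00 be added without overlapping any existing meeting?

No — it overlaps EV37, EV38

EV36: ends 09:00 at or before EV43 starts 10:15 → clear.
EV37: starts 09:45 before EV43 ends 12:00, and ends 11:15 after EV43 starts 10:15 → overlap.
EV38: starts 11:30 before EV43 ends 12:00, and ends 12:15 after EV43 starts 10:15 → overlap.
EV39: starts 14:15 at or after EV43 ends 12:00 → clear.
EV40: starts 16:30 at or after EV43 ends 12:00 → clear.
EV41: starts 17:30 at or after EV43 ends 12:00 → clear.
EV42: starts 19:00 at or after EV43 ends 12:00 → clear.
EV43 overlaps EV37, EV38.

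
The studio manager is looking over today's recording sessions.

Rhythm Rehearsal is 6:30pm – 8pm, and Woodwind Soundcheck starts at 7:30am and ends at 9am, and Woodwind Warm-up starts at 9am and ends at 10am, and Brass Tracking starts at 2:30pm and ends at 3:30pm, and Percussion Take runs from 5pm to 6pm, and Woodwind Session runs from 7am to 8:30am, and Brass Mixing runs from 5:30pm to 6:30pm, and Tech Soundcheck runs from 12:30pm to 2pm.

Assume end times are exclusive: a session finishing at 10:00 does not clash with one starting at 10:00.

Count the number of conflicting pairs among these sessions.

Sorted by start: Woodwind Session, Woodwind Soundcheck, Woodwind Warm-up, Tech Soundcheck, Brass Tracking, Percussion Take, Brass Mixing, Rhythm Rehearsal.
Woodwind Soundcheck starts before Woodwind Session ends → Woodwind Session and Woodwind Soundcheck overlap.
Woodwind Warm-up starts after Woodwind Session ends — done with Woodwind Session.
Woodwind Warm-up starts exactly when Woodwind Soundcheck ends (back-to-back, no overlap) — done with Woodwind Soundcheck.
Tech Soundcheck starts after Woodwind Warm-up ends — done with Woodwind Warm-up.
Brass Tracking starts after Tech Soundcheck ends — done with Tech Soundcheck.
Percussion Take starts after Brass Tracking ends — done with Brass Tracking.
Brass Mixing starts before Percussion Take ends → Percussion Take and Brass Mixing overlap.
Rhythm Rehearsal starts after Percussion Take ends.
Rhythm Rehearsal starts exactly when Brass Mixing ends (back-to-back, no overlap).
Overlapping pairs: Brass Mixing & Percussion Take, Woodwind Session & Woodwind Soundcheck — 2 in total.

2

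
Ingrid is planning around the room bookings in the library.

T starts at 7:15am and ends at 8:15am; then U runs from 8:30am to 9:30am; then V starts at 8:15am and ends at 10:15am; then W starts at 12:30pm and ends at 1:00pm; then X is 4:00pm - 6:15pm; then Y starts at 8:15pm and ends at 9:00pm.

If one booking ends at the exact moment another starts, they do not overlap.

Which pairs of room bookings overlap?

Two intervals overlap when each starts before the other ends.
Sorted by start: T, V, U, W, X, Y.
V starts exactly when T ends (back-to-back, no overlap); T is clear from here.
U starts before V ends → V and U overlap.
W starts after V ends; V is clear from here.
W starts after U ends; U is clear from here.
X starts after W ends; W is clear from here.
Y starts after X ends.

U & V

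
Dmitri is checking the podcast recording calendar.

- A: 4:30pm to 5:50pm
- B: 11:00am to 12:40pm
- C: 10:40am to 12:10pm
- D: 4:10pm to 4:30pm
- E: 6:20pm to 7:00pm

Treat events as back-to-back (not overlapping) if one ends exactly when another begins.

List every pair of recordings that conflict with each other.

B & C

Two intervals overlap when each starts before the other ends.
Sorted by start: C, B, D, A, E.
B starts before C ends → C and B overlap.
D starts after C ends, so C has no further overlaps.
D starts after B ends, so B has no further overlaps.
A starts exactly when D ends (back-to-back, no overlap), so D has no further overlaps.
E starts after A ends.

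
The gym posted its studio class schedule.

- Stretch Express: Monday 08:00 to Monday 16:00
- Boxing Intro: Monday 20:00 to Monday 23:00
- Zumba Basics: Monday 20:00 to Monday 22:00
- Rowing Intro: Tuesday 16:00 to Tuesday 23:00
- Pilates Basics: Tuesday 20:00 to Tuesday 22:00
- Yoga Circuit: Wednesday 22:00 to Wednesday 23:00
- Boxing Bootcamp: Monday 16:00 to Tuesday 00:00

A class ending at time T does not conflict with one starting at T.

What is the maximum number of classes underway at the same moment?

Walk through starts and ends in time order (an end at T is processed before a start at T):
Monday 08:00 start Stretch Express → 1
Monday 16:00 end Stretch Express → 0
Monday 16:00 start Boxing Bootcamp → 1
Monday 20:00 start Boxing Intro → 2
Monday 20:00 start Zumba Basics → 3
Monday 22:00 end Zumba Basics → 2
Monday 23:00 end Boxing Intro → 1
Tuesday 00:00 end Boxing Bootcamp → 0
Tuesday 16:00 start Rowing Intro → 1
Tuesday 20:00 start Pilates Basics → 2
Tuesday 22:00 end Pilates Basics → 1
Tuesday 23:00 end Rowing Intro → 0
Wednesday 22:00 start Yoga Circuit → 1
Wednesday 23:00 end Yoga Circuit → 0
Peak is 3, at Monday 20:00 (Boxing Bootcamp, Boxing Intro, Zumba Basics).

3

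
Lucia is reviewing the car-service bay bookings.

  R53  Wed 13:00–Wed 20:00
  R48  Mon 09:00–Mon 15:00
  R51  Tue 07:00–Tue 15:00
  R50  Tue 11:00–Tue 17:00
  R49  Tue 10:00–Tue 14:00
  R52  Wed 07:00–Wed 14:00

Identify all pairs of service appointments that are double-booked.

R49 & R50, R49 & R51, R50 & R51, R52 & R53

Sorted by start: R48, R51, R49, R50, R52, R53.
R51 starts after R48 ends, so nothing later overlaps R48 either.
R49 starts before R51 ends → R51 and R49 overlap.
R50 starts before R51 ends → R51 and R50 overlap.
R52 starts after R51 ends, so nothing later overlaps R51 either.
R50 starts before R49 ends → R49 and R50 overlap.
R52 starts after R49 ends, so nothing later overlaps R49 either.
R52 starts after R50 ends, so nothing later overlaps R50 either.
R53 starts before R52 ends → R52 and R53 overlap.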